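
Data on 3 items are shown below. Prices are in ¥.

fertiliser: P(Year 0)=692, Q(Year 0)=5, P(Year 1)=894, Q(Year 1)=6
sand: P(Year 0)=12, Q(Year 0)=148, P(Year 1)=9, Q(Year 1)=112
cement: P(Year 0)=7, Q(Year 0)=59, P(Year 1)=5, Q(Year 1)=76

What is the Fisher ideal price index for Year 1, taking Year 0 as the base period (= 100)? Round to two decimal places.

Laspeyres component (base-period weights):
ΣP(Year 1)Q(Year 0) = 894×5 + 9×148 + 5×59 = 4470 + 1332 + 295 = 6097
ΣP(Year 0)Q(Year 0) = 692×5 + 12×148 + 7×59 = 3460 + 1776 + 413 = 5649
L = 6097 / 5649 × 100 = 107.9306
Paasche component (current-period weights):
ΣP(Year 1)Q(Year 1) = 894×6 + 9×112 + 5×76 = 5364 + 1008 + 380 = 6752
ΣP(Year 0)Q(Year 1) = 692×6 + 12×112 + 7×76 = 4152 + 1344 + 532 = 6028
P = 6752 / 6028 × 100 = 112.0106
Fisher = √(L × P) = √(107.9306 × 112.0106) = 109.9517

109.95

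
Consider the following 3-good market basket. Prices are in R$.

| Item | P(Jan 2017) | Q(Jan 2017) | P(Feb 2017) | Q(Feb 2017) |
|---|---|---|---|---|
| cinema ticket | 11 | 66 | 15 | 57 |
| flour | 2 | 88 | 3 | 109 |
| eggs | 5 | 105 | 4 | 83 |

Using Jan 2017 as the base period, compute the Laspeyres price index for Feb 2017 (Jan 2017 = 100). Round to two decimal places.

117.31

Laspeyres price index uses base-period quantities as weights.
ΣP(Feb 2017)·Q(Jan 2017) = 15×66 + 3×88 + 4×105 = 990 + 264 + 420 = 1674
ΣP(Jan 2017)·Q(Jan 2017) = 11×66 + 2×88 + 5×105 = 726 + 176 + 525 = 1427
Index = 1674 / 1427 × 100 = 117.3090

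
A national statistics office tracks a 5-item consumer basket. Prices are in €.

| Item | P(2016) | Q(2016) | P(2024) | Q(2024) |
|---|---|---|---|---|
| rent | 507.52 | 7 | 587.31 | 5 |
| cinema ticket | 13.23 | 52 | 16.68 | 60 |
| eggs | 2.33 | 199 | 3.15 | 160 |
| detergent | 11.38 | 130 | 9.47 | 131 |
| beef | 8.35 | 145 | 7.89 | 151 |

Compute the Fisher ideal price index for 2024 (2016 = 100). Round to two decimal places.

Laspeyres component (base-period weights):
ΣP(2024)Q(2016) = 587.31×7 + 16.68×52 + 3.15×199 + 9.47×130 + 7.89×145 = 4111.17 + 867.36 + 626.85 + 1231.1 + 1144.05 = 7980.53
ΣP(2016)Q(2016) = 507.52×7 + 13.23×52 + 2.33×199 + 11.38×130 + 8.35×145 = 3552.64 + 687.96 + 463.67 + 1479.4 + 1210.75 = 7394.42
L = 7980.53 / 7394.42 × 100 = 107.9264
Paasche component (current-period weights):
ΣP(2024)Q(2024) = 587.31×5 + 16.68×60 + 3.15×160 + 9.47×131 + 7.89×151 = 2936.55 + 1000.8 + 504 + 1240.57 + 1191.39 = 6873.31
ΣP(2016)Q(2024) = 507.52×5 + 13.23×60 + 2.33×160 + 11.38×131 + 8.35×151 = 2537.6 + 793.8 + 372.8 + 1490.78 + 1260.85 = 6455.83
P = 6873.31 / 6455.83 × 100 = 106.4667
Fisher = √(L × P) = √(107.9264 × 106.4667) = 107.1941

107.19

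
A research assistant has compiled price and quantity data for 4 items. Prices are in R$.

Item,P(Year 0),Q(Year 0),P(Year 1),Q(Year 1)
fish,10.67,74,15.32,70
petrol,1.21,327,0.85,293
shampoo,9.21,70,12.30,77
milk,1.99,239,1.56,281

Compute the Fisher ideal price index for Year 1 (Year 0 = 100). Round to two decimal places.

114.48

Laspeyres component (base-period weights):
ΣP(Year 1)Q(Year 0) = 15.32×74 + 0.85×327 + 12.30×70 + 1.56×239 = 1133.68 + 277.95 + 861 + 372.84 = 2645.47
ΣP(Year 0)Q(Year 0) = 10.67×74 + 1.21×327 + 9.21×70 + 1.99×239 = 789.58 + 395.67 + 644.7 + 475.61 = 2305.56
L = 2645.47 / 2305.56 × 100 = 114.7431
Paasche component (current-period weights):
ΣP(Year 1)Q(Year 1) = 15.32×70 + 0.85×293 + 12.30×77 + 1.56×281 = 1072.4 + 249.05 + 947.1 + 438.36 = 2706.91
ΣP(Year 0)Q(Year 1) = 10.67×70 + 1.21×293 + 9.21×77 + 1.99×281 = 746.9 + 354.53 + 709.17 + 559.19 = 2369.79
P = 2706.91 / 2369.79 × 100 = 114.2257
Fisher = √(L × P) = √(114.7431 × 114.2257) = 114.4841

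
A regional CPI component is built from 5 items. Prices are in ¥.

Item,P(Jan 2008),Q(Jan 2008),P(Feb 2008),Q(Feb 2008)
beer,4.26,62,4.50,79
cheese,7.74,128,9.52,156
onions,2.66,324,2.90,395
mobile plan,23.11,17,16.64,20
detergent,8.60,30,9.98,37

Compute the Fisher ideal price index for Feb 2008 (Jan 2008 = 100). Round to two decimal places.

109.19

Laspeyres component (base-period weights):
ΣP(Feb 2008)Q(Jan 2008) = 4.50×62 + 9.52×128 + 2.90×324 + 16.64×17 + 9.98×30 = 279 + 1218.56 + 939.6 + 282.88 + 299.4 = 3019.44
ΣP(Jan 2008)Q(Jan 2008) = 4.26×62 + 7.74×128 + 2.66×324 + 23.11×17 + 8.60×30 = 264.12 + 990.72 + 861.84 + 392.87 + 258 = 2767.55
L = 3019.44 / 2767.55 × 100 = 109.1016
Paasche component (current-period weights):
ΣP(Feb 2008)Q(Feb 2008) = 4.50×79 + 9.52×156 + 2.90×395 + 16.64×20 + 9.98×37 = 355.5 + 1485.12 + 1145.5 + 332.8 + 369.26 = 3688.18
ΣP(Jan 2008)Q(Feb 2008) = 4.26×79 + 7.74×156 + 2.66×395 + 23.11×20 + 8.60×37 = 336.54 + 1207.44 + 1050.7 + 462.2 + 318.2 = 3375.08
P = 3688.18 / 3375.08 × 100 = 109.2768
Fisher = √(L × P) = √(109.1016 × 109.2768) = 109.1891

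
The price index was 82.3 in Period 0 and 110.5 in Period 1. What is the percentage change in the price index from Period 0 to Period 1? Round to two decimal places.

Change = (110.5 − 82.3) / 82.3 × 100
       = 28.2 / 82.3 × 100 = 34.2649%

34.26%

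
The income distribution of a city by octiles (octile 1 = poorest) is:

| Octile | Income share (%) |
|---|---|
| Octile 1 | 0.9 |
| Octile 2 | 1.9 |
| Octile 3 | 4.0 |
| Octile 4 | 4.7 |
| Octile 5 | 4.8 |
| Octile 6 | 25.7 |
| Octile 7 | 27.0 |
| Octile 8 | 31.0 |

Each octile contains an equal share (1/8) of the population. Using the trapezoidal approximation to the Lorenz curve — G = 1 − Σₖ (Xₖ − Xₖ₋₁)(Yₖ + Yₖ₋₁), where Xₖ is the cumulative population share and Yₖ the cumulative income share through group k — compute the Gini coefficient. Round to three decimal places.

Cumulative income shares Yₖ: 0.0090, 0.0280, 0.0680, 0.1150, 0.1630, 0.4200, 0.6900, 1.0000
Σ (Xₖ−Xₖ₋₁)(Yₖ+Yₖ₋₁) = (1/8)(0.0090+0.0000) + (1/8)(0.0280+0.0090) + (1/8)(0.0680+0.0280) + (1/8)(0.1150+0.0680) + (1/8)(0.1630+0.1150) + (1/8)(0.4200+0.1630) + (1/8)(0.6900+0.4200) + (1/8)(1.0000+0.6900)
  = 0.0011 + 0.0046 + 0.0120 + 0.0229 + 0.0348 + 0.0729 + 0.1388 + 0.2112 = 0.4983
G = 1 − 0.4983 = 0.5017

0.502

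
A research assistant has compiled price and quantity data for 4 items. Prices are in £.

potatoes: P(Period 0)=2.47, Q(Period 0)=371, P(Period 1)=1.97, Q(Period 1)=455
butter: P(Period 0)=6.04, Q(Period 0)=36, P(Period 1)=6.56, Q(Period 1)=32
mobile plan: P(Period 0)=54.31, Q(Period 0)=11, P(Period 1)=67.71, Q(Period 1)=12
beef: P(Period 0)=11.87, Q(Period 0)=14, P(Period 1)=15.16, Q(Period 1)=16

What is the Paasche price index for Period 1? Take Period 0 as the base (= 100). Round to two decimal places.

100.12

Paasche price index uses current-period quantities as weights.
ΣP(Period 1)·Q(Period 1) = 1.97×455 + 6.56×32 + 67.71×12 + 15.16×16 = 896.35 + 209.92 + 812.52 + 242.56 = 2161.35
ΣP(Period 0)·Q(Period 1) = 2.47×455 + 6.04×32 + 54.31×12 + 11.87×16 = 1123.85 + 193.28 + 651.72 + 189.92 = 2158.77
Index = 2161.35 / 2158.77 × 100 = 100.1195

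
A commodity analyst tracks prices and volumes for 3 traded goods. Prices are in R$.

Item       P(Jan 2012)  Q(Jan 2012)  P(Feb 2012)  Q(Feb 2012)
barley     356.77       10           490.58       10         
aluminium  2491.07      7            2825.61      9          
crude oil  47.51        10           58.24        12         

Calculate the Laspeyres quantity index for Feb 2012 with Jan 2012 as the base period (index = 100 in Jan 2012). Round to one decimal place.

Laspeyres quantity index uses base-period prices as weights.
ΣP(Jan 2012)·Q(Feb 2012) = 356.77×10 + 2491.07×9 + 47.51×12 = 3567.7 + 22419.63 + 570.12 = 26557.45
ΣP(Jan 2012)·Q(Jan 2012) = 356.77×10 + 2491.07×7 + 47.51×10 = 3567.7 + 17437.49 + 475.1 = 21480.29
Index = 26557.45 / 21480.29 × 100 = 123.6364

123.6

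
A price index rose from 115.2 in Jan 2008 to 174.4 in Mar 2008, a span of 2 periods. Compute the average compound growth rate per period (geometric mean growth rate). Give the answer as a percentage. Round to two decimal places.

23.04%

Growth factor = (174.4/115.2)^(1/2) = (1.513889)^(1/2) = 1.230402
Growth rate = 1.230402 − 1 = 0.230402 = 23.0402%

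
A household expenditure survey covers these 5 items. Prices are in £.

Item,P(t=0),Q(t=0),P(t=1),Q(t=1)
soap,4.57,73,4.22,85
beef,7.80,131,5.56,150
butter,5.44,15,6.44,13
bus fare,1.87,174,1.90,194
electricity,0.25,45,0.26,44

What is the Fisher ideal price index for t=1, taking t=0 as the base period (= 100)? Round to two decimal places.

Laspeyres component (base-period weights):
ΣP(t=1)Q(t=0) = 4.22×73 + 5.56×131 + 6.44×15 + 1.90×174 + 0.26×45 = 308.06 + 728.36 + 96.6 + 330.6 + 11.7 = 1475.32
ΣP(t=0)Q(t=0) = 4.57×73 + 7.80×131 + 5.44×15 + 1.87×174 + 0.25×45 = 333.61 + 1021.8 + 81.6 + 325.38 + 11.25 = 1773.64
L = 1475.32 / 1773.64 × 100 = 83.1804
Paasche component (current-period weights):
ΣP(t=1)Q(t=1) = 4.22×85 + 5.56×150 + 6.44×13 + 1.90×194 + 0.26×44 = 358.7 + 834 + 83.72 + 368.6 + 11.44 = 1656.46
ΣP(t=0)Q(t=1) = 4.57×85 + 7.80×150 + 5.44×13 + 1.87×194 + 0.25×44 = 388.45 + 1170 + 70.72 + 362.78 + 11 = 2002.95
P = 1656.46 / 2002.95 × 100 = 82.7010
Fisher = √(L × P) = √(83.1804 × 82.7010) = 82.9403

82.94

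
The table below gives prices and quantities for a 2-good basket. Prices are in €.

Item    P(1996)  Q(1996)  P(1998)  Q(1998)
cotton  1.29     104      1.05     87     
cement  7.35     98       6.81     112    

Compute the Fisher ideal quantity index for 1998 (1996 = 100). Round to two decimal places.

109.73

Laspeyres component (base-period weights):
ΣP(1996)Q(1998) = 1.29×87 + 7.35×112 = 112.23 + 823.2 = 935.43
ΣP(1996)Q(1996) = 1.29×104 + 7.35×98 = 134.16 + 720.3 = 854.46
L = 935.43 / 854.46 × 100 = 109.4762
Paasche component (current-period weights):
ΣP(1998)Q(1998) = 1.05×87 + 6.81×112 = 91.35 + 762.72 = 854.07
ΣP(1998)Q(1996) = 1.05×104 + 6.81×98 = 109.2 + 667.38 = 776.58
P = 854.07 / 776.58 × 100 = 109.9784
Fisher = √(L × P) = √(109.4762 × 109.9784) = 109.7270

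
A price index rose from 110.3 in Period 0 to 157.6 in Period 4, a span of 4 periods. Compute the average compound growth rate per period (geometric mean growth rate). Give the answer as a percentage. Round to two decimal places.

Growth factor = (157.6/110.3)^(1/4) = (1.428830)^(1/4) = 1.093315
Growth rate = 1.093315 − 1 = 0.093315 = 9.3315%

9.33%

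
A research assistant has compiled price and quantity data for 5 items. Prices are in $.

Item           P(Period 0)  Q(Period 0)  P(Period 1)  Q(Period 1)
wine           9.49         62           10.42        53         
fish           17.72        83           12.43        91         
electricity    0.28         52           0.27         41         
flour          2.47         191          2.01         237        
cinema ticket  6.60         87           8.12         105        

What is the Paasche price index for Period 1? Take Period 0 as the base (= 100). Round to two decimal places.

88.78

Paasche price index uses current-period quantities as weights.
ΣP(Period 1)·Q(Period 1) = 10.42×53 + 12.43×91 + 0.27×41 + 2.01×237 + 8.12×105 = 552.26 + 1131.13 + 11.07 + 476.37 + 852.6 = 3023.43
ΣP(Period 0)·Q(Period 1) = 9.49×53 + 17.72×91 + 0.28×41 + 2.47×237 + 6.60×105 = 502.97 + 1612.52 + 11.48 + 585.39 + 693 = 3405.36
Index = 3023.43 / 3405.36 × 100 = 88.7844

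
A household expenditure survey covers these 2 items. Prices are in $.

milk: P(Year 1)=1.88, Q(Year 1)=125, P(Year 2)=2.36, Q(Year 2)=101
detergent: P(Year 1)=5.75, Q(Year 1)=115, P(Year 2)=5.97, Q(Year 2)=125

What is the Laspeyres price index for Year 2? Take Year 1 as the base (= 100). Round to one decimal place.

109.5

Laspeyres price index uses base-period quantities as weights.
ΣP(Year 2)·Q(Year 1) = 2.36×125 + 5.97×115 = 295 + 686.55 = 981.55
ΣP(Year 1)·Q(Year 1) = 1.88×125 + 5.75×115 = 235 + 661.25 = 896.25
Index = 981.55 / 896.25 × 100 = 109.5174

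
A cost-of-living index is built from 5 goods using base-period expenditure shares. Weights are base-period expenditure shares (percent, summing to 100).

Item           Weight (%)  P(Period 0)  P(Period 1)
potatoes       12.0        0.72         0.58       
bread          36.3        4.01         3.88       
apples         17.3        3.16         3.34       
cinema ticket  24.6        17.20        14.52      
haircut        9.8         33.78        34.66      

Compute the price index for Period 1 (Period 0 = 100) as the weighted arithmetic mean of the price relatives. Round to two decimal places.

93.90

potatoes: 12.0 × (0.58/0.72) = 12.0 × 0.805556 = 9.6667
bread: 36.3 × (3.88/4.01) = 36.3 × 0.967581 = 35.1232
apples: 17.3 × (3.34/3.16) = 17.3 × 1.056962 = 18.2854
cinema ticket: 24.6 × (14.52/17.20) = 24.6 × 0.844186 = 20.7670
haircut: 9.8 × (34.66/33.78) = 9.8 × 1.026051 = 10.0553
Index = Σ wᵢ·(p₁ᵢ/p₀ᵢ) = 9.6667 + 35.1232 + 18.2854 + 20.7670 + 10.0553 = 93.8976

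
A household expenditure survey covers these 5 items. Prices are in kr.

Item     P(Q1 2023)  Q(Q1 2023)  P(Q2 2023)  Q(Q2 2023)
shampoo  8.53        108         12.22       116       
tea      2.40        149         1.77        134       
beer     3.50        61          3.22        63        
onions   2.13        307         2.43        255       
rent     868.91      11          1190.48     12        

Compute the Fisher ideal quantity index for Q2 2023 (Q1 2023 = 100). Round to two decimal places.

107.06

Laspeyres component (base-period weights):
ΣP(Q1 2023)Q(Q2 2023) = 8.53×116 + 2.40×134 + 3.50×63 + 2.13×255 + 868.91×12 = 989.48 + 321.6 + 220.5 + 543.15 + 10426.92 = 12501.65
ΣP(Q1 2023)Q(Q1 2023) = 8.53×108 + 2.40×149 + 3.50×61 + 2.13×307 + 868.91×11 = 921.24 + 357.6 + 213.5 + 653.91 + 9558.01 = 11704.26
L = 12501.65 / 11704.26 × 100 = 106.8128
Paasche component (current-period weights):
ΣP(Q2 2023)Q(Q2 2023) = 12.22×116 + 1.77×134 + 3.22×63 + 2.43×255 + 1190.48×12 = 1417.52 + 237.18 + 202.86 + 619.65 + 14285.76 = 16762.97
ΣP(Q2 2023)Q(Q1 2023) = 12.22×108 + 1.77×149 + 3.22×61 + 2.43×307 + 1190.48×11 = 1319.76 + 263.73 + 196.42 + 746.01 + 13095.28 = 15621.2
P = 16762.97 / 15621.2 × 100 = 107.3091
Fisher = √(L × P) = √(106.8128 × 107.3091) = 107.0607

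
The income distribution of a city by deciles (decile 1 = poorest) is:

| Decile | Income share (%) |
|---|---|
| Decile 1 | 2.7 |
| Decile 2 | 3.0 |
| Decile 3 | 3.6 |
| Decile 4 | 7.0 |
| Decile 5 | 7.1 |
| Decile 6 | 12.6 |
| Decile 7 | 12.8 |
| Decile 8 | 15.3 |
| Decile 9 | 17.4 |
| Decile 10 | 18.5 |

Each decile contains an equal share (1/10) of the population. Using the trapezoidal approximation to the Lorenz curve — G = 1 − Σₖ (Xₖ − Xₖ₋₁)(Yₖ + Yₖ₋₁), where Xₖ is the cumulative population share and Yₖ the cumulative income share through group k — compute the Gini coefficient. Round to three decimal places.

0.324

Cumulative income shares Yₖ: 0.0270, 0.0570, 0.0930, 0.1630, 0.2340, 0.3600, 0.4880, 0.6410, 0.8150, 1.0000
Σ (Xₖ−Xₖ₋₁)(Yₖ+Yₖ₋₁) = (1/10)(0.0270+0.0000) + (1/10)(0.0570+0.0270) + (1/10)(0.0930+0.0570) + (1/10)(0.1630+0.0930) + (1/10)(0.2340+0.1630) + (1/10)(0.3600+0.2340) + (1/10)(0.4880+0.3600) + (1/10)(0.6410+0.4880) + (1/10)(0.8150+0.6410) + (1/10)(1.0000+0.8150)
  = 0.0027 + 0.0084 + 0.0150 + 0.0256 + 0.0397 + 0.0594 + 0.0848 + 0.1129 + 0.1456 + 0.1815 = 0.6756
G = 1 − 0.6756 = 0.3244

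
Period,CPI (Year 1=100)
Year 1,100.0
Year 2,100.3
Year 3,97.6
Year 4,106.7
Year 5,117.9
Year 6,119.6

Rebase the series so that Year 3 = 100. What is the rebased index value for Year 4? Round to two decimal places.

Rebased(Year 4) = 106.7 / 97.6 × 100 = 109.3238

109.32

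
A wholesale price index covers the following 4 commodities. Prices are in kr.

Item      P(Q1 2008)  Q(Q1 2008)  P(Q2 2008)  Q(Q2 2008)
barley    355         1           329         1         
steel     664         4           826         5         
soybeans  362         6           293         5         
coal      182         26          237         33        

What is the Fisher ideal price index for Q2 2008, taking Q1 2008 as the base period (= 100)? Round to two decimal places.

Laspeyres component (base-period weights):
ΣP(Q2 2008)Q(Q1 2008) = 329×1 + 826×4 + 293×6 + 237×26 = 329 + 3304 + 1758 + 6162 = 11553
ΣP(Q1 2008)Q(Q1 2008) = 355×1 + 664×4 + 362×6 + 182×26 = 355 + 2656 + 2172 + 4732 = 9915
L = 11553 / 9915 × 100 = 116.5204
Paasche component (current-period weights):
ΣP(Q2 2008)Q(Q2 2008) = 329×1 + 826×5 + 293×5 + 237×33 = 329 + 4130 + 1465 + 7821 = 13745
ΣP(Q1 2008)Q(Q2 2008) = 355×1 + 664×5 + 362×5 + 182×33 = 355 + 3320 + 1810 + 6006 = 11491
P = 13745 / 11491 × 100 = 119.6154
Fisher = √(L × P) = √(116.5204 × 119.6154) = 118.0577

118.06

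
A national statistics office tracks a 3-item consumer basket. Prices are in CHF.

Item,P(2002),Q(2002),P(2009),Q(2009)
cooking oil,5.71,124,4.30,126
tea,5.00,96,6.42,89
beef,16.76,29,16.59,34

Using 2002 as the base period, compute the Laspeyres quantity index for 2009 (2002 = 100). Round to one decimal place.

103.6

Laspeyres quantity index uses base-period prices as weights.
ΣP(2002)·Q(2009) = 5.71×126 + 5.00×89 + 16.76×34 = 719.46 + 445 + 569.84 = 1734.3
ΣP(2002)·Q(2002) = 5.71×124 + 5.00×96 + 16.76×29 = 708.04 + 480 + 486.04 = 1674.08
Index = 1734.3 / 1674.08 × 100 = 103.5972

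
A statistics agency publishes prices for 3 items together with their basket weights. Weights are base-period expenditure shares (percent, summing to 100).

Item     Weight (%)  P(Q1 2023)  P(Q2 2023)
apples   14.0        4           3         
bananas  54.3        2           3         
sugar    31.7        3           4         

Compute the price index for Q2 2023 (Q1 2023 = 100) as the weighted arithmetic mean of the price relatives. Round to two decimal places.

134.22

apples: 14.0 × (3/4) = 14.0 × 0.750000 = 10.5000
bananas: 54.3 × (3/2) = 54.3 × 1.500000 = 81.4500
sugar: 31.7 × (4/3) = 31.7 × 1.333333 = 42.2667
Index = Σ wᵢ·(p₁ᵢ/p₀ᵢ) = 10.5000 + 81.4500 + 42.2667 = 134.2167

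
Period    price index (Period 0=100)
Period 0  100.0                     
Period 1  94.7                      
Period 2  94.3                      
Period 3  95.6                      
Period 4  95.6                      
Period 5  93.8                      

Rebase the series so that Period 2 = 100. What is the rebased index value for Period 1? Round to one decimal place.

100.4

Rebased(Period 1) = 94.7 / 94.3 × 100 = 100.4242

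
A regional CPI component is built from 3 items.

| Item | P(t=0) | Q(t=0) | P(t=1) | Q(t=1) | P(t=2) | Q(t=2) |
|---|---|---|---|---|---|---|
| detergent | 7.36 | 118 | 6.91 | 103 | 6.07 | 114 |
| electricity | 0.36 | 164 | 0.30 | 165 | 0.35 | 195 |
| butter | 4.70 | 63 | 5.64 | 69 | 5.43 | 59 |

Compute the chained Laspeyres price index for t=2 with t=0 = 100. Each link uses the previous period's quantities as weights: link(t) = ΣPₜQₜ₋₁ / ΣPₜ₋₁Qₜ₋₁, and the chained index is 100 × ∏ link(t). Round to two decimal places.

Link t=0→t=1:
ΣP(t=1)Q(t=0) = 6.91×118 + 0.30×164 + 5.64×63 = 815.38 + 49.2 + 355.32 = 1219.9
ΣP(t=0)Q(t=0) = 7.36×118 + 0.36×164 + 4.70×63 = 868.48 + 59.04 + 296.1 = 1223.62
link = 1219.9/1223.62 = 0.996960
Link t=1→t=2:
ΣP(t=2)Q(t=1) = 6.07×103 + 0.35×165 + 5.43×69 = 625.21 + 57.75 + 374.67 = 1057.63
ΣP(t=1)Q(t=1) = 6.91×103 + 0.30×165 + 5.64×69 = 711.73 + 49.5 + 389.16 = 1150.39
link = 1057.63/1150.39 = 0.919366
Chained index = 100 × 0.996960 × 0.919366 = 91.6571

91.66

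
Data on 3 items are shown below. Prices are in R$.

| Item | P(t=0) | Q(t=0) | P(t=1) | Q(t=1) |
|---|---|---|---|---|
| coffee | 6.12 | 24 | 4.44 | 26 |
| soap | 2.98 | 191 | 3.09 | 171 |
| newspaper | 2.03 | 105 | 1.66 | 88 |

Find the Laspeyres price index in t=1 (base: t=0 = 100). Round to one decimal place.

Laspeyres price index uses base-period quantities as weights.
ΣP(t=1)·Q(t=0) = 4.44×24 + 3.09×191 + 1.66×105 = 106.56 + 590.19 + 174.3 = 871.05
ΣP(t=0)·Q(t=0) = 6.12×24 + 2.98×191 + 2.03×105 = 146.88 + 569.18 + 213.15 = 929.21
Index = 871.05 / 929.21 × 100 = 93.7409

93.7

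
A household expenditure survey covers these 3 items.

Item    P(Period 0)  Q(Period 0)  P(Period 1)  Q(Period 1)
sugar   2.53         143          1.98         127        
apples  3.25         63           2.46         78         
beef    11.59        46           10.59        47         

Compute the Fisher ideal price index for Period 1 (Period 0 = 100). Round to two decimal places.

Laspeyres component (base-period weights):
ΣP(Period 1)Q(Period 0) = 1.98×143 + 2.46×63 + 10.59×46 = 283.14 + 154.98 + 487.14 = 925.26
ΣP(Period 0)Q(Period 0) = 2.53×143 + 3.25×63 + 11.59×46 = 361.79 + 204.75 + 533.14 = 1099.68
L = 925.26 / 1099.68 × 100 = 84.1390
Paasche component (current-period weights):
ΣP(Period 1)Q(Period 1) = 1.98×127 + 2.46×78 + 10.59×47 = 251.46 + 191.88 + 497.73 = 941.07
ΣP(Period 0)Q(Period 1) = 2.53×127 + 3.25×78 + 11.59×47 = 321.31 + 253.5 + 544.73 = 1119.54
P = 941.07 / 1119.54 × 100 = 84.0586
Fisher = √(L × P) = √(84.1390 × 84.0586) = 84.0988

84.10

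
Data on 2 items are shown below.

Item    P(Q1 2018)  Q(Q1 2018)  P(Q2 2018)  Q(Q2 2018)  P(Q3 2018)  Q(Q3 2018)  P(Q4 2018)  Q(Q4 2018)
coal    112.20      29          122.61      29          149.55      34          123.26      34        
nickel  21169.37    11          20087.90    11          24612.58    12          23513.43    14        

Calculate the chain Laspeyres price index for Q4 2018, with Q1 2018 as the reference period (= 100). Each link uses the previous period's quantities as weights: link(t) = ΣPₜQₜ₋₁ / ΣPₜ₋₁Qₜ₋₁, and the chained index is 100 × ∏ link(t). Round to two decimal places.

111.04

Link Q1 2018→Q2 2018:
ΣP(Q2 2018)Q(Q1 2018) = 122.61×29 + 20087.90×11 = 3555.69 + 220966.9 = 224522.59
ΣP(Q1 2018)Q(Q1 2018) = 112.20×29 + 21169.37×11 = 3253.8 + 232863.07 = 236116.87
link = 224522.59/236116.87 = 0.950896
Link Q2 2018→Q3 2018:
ΣP(Q3 2018)Q(Q2 2018) = 149.55×29 + 24612.58×11 = 4336.95 + 270738.38 = 275075.33
ΣP(Q2 2018)Q(Q2 2018) = 122.61×29 + 20087.90×11 = 3555.69 + 220966.9 = 224522.59
link = 275075.33/224522.59 = 1.225157
Link Q3 2018→Q4 2018:
ΣP(Q4 2018)Q(Q3 2018) = 123.26×34 + 23513.43×12 = 4190.84 + 282161.16 = 286352
ΣP(Q3 2018)Q(Q3 2018) = 149.55×34 + 24612.58×12 = 5084.7 + 295350.96 = 300435.66
link = 286352/300435.66 = 0.953123
Chained index = 100 × 0.950896 × 1.225157 × 0.953123 = 111.0384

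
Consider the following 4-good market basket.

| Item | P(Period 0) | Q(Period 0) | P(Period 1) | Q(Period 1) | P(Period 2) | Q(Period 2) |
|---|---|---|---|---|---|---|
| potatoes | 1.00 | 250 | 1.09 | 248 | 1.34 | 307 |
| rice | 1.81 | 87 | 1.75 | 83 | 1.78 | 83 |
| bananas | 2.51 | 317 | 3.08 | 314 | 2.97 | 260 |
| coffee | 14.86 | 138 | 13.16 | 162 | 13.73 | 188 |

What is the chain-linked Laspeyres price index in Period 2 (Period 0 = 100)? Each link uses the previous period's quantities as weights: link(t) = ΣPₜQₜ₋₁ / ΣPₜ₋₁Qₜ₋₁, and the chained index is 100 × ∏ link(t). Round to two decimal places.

Link Period 0→Period 1:
ΣP(Period 1)Q(Period 0) = 1.09×250 + 1.75×87 + 3.08×317 + 13.16×138 = 272.5 + 152.25 + 976.36 + 1816.08 = 3217.19
ΣP(Period 0)Q(Period 0) = 1.00×250 + 1.81×87 + 2.51×317 + 14.86×138 = 250 + 157.47 + 795.67 + 2050.68 = 3253.82
link = 3217.19/3253.82 = 0.988742
Link Period 1→Period 2:
ΣP(Period 2)Q(Period 1) = 1.34×248 + 1.78×83 + 2.97×314 + 13.73×162 = 332.32 + 147.74 + 932.58 + 2224.26 = 3636.9
ΣP(Period 1)Q(Period 1) = 1.09×248 + 1.75×83 + 3.08×314 + 13.16×162 = 270.32 + 145.25 + 967.12 + 2131.92 = 3514.61
link = 3636.9/3514.61 = 1.034795
Chained index = 100 × 0.988742 × 1.034795 = 102.3146

102.31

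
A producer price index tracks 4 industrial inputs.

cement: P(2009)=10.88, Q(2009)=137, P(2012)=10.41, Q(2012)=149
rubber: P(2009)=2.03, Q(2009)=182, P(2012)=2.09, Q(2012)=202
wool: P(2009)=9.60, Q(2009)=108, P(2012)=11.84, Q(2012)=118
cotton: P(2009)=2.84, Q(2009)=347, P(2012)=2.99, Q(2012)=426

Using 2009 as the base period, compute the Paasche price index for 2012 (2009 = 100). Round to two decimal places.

Paasche price index uses current-period quantities as weights.
ΣP(2012)·Q(2012) = 10.41×149 + 2.09×202 + 11.84×118 + 2.99×426 = 1551.09 + 422.18 + 1397.12 + 1273.74 = 4644.13
ΣP(2009)·Q(2012) = 10.88×149 + 2.03×202 + 9.60×118 + 2.84×426 = 1621.12 + 410.06 + 1132.8 + 1209.84 = 4373.82
Index = 4644.13 / 4373.82 × 100 = 106.1802

106.18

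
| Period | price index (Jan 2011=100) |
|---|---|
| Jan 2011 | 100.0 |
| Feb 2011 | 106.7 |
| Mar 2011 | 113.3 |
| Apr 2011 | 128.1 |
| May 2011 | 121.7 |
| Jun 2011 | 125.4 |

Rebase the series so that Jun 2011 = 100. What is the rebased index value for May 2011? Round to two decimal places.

Rebased(May 2011) = 121.7 / 125.4 × 100 = 97.0494

97.05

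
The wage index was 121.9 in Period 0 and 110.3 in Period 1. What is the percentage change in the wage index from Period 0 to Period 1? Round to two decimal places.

Change = (110.3 − 121.9) / 121.9 × 100
       = -11.6 / 121.9 × 100 = -9.5160%

-9.52%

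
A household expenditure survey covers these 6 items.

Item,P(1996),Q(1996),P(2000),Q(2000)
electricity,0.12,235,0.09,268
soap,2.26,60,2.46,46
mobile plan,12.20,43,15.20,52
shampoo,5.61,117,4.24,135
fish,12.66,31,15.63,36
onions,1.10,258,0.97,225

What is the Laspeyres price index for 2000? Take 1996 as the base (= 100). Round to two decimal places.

101.59

Laspeyres price index uses base-period quantities as weights.
ΣP(2000)·Q(1996) = 0.09×235 + 2.46×60 + 15.20×43 + 4.24×117 + 15.63×31 + 0.97×258 = 21.15 + 147.6 + 653.6 + 496.08 + 484.53 + 250.26 = 2053.22
ΣP(1996)·Q(1996) = 0.12×235 + 2.26×60 + 12.20×43 + 5.61×117 + 12.66×31 + 1.10×258 = 28.2 + 135.6 + 524.6 + 656.37 + 392.46 + 283.8 = 2021.03
Index = 2053.22 / 2021.03 × 100 = 101.5928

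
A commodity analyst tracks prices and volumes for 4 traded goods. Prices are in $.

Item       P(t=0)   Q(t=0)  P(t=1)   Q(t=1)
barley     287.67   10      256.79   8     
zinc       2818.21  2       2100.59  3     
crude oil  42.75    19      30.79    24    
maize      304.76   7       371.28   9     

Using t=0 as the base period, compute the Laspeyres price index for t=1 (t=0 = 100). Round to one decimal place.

86.9

Laspeyres price index uses base-period quantities as weights.
ΣP(t=1)·Q(t=0) = 256.79×10 + 2100.59×2 + 30.79×19 + 371.28×7 = 2567.9 + 4201.18 + 585.01 + 2598.96 = 9953.05
ΣP(t=0)·Q(t=0) = 287.67×10 + 2818.21×2 + 42.75×19 + 304.76×7 = 2876.7 + 5636.42 + 812.25 + 2133.32 = 11458.69
Index = 9953.05 / 11458.69 × 100 = 86.8603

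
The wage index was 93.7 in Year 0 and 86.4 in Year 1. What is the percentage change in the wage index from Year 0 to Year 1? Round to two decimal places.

Change = (86.4 − 93.7) / 93.7 × 100
       = -7.3 / 93.7 × 100 = -7.7908%

-7.79%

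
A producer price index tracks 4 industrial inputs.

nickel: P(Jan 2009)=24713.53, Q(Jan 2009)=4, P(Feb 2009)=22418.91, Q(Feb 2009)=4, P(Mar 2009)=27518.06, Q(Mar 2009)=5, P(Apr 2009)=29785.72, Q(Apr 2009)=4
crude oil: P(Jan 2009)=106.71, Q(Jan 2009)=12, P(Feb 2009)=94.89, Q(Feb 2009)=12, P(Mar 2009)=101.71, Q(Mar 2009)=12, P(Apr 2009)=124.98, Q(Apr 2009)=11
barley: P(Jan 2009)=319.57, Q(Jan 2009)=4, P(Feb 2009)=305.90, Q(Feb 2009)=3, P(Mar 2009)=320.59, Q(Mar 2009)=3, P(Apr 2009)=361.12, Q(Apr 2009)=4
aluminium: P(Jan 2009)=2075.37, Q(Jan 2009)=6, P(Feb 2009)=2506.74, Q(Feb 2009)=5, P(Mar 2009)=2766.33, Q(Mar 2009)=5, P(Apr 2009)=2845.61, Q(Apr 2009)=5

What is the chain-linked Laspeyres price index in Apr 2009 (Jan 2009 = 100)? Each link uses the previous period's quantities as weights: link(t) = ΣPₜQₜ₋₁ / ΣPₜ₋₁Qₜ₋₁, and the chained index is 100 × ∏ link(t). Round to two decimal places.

Link Jan 2009→Feb 2009:
ΣP(Feb 2009)Q(Jan 2009) = 22418.91×4 + 94.89×12 + 305.90×4 + 2506.74×6 = 89675.64 + 1138.68 + 1223.6 + 15040.44 = 107078.36
ΣP(Jan 2009)Q(Jan 2009) = 24713.53×4 + 106.71×12 + 319.57×4 + 2075.37×6 = 98854.12 + 1280.52 + 1278.28 + 12452.22 = 113865.14
link = 107078.36/113865.14 = 0.940396
Link Feb 2009→Mar 2009:
ΣP(Mar 2009)Q(Feb 2009) = 27518.06×4 + 101.71×12 + 320.59×3 + 2766.33×5 = 110072.24 + 1220.52 + 961.77 + 13831.65 = 126086.18
ΣP(Feb 2009)Q(Feb 2009) = 22418.91×4 + 94.89×12 + 305.90×3 + 2506.74×5 = 89675.64 + 1138.68 + 917.7 + 12533.7 = 104265.72
link = 126086.18/104265.72 = 1.209277
Link Mar 2009→Apr 2009:
ΣP(Apr 2009)Q(Mar 2009) = 29785.72×5 + 124.98×12 + 361.12×3 + 2845.61×5 = 148928.6 + 1499.76 + 1083.36 + 14228.05 = 165739.77
ΣP(Mar 2009)Q(Mar 2009) = 27518.06×5 + 101.71×12 + 320.59×3 + 2766.33×5 = 137590.3 + 1220.52 + 961.77 + 13831.65 = 153604.24
link = 165739.77/153604.24 = 1.079005
Chained index = 100 × 0.940396 × 1.209277 × 1.079005 = 122.7045

122.70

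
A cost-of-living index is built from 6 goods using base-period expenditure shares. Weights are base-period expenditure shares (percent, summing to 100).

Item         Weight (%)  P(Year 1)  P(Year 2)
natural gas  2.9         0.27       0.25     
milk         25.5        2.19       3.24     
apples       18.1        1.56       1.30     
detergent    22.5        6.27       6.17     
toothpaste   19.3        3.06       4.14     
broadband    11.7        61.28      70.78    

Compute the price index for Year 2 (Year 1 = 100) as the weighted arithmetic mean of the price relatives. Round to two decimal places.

natural gas: 2.9 × (0.25/0.27) = 2.9 × 0.925926 = 2.6852
milk: 25.5 × (3.24/2.19) = 25.5 × 1.479452 = 37.7260
apples: 18.1 × (1.30/1.56) = 18.1 × 0.833333 = 15.0833
detergent: 22.5 × (6.17/6.27) = 22.5 × 0.984051 = 22.1411
toothpaste: 19.3 × (4.14/3.06) = 19.3 × 1.352941 = 26.1118
broadband: 11.7 × (70.78/61.28) = 11.7 × 1.155026 = 13.5138
Index = Σ wᵢ·(p₁ᵢ/p₀ᵢ) = 2.6852 + 37.7260 + 15.0833 + 22.1411 + 26.1118 + 13.5138 = 117.2613

117.26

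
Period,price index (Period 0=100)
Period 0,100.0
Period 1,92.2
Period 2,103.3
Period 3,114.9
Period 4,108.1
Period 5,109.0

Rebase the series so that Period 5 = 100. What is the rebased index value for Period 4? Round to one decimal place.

Rebased(Period 4) = 108.1 / 109.0 × 100 = 99.1743

99.2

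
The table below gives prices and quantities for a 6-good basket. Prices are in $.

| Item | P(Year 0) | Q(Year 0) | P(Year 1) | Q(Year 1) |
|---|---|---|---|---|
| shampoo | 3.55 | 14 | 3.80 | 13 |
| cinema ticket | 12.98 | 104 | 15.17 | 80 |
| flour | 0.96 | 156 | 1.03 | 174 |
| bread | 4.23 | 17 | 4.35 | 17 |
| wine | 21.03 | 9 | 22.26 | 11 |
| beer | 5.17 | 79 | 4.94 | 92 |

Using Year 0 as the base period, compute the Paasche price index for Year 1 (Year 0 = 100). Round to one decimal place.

Paasche price index uses current-period quantities as weights.
ΣP(Year 1)·Q(Year 1) = 3.80×13 + 15.17×80 + 1.03×174 + 4.35×17 + 22.26×11 + 4.94×92 = 49.4 + 1213.6 + 179.22 + 73.95 + 244.86 + 454.48 = 2215.51
ΣP(Year 0)·Q(Year 1) = 3.55×13 + 12.98×80 + 0.96×174 + 4.23×17 + 21.03×11 + 5.17×92 = 46.15 + 1038.4 + 167.04 + 71.91 + 231.33 + 475.64 = 2030.47
Index = 2215.51 / 2030.47 × 100 = 109.1132

109.1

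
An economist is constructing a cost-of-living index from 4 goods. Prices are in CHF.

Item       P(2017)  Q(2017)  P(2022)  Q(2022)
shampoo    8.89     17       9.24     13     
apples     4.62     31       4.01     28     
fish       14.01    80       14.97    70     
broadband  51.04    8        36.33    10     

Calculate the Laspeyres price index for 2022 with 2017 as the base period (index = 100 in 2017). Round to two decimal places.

97.05

Laspeyres price index uses base-period quantities as weights.
ΣP(2022)·Q(2017) = 9.24×17 + 4.01×31 + 14.97×80 + 36.33×8 = 157.08 + 124.31 + 1197.6 + 290.64 = 1769.63
ΣP(2017)·Q(2017) = 8.89×17 + 4.62×31 + 14.01×80 + 51.04×8 = 151.13 + 143.22 + 1120.8 + 408.32 = 1823.47
Index = 1769.63 / 1823.47 × 100 = 97.0474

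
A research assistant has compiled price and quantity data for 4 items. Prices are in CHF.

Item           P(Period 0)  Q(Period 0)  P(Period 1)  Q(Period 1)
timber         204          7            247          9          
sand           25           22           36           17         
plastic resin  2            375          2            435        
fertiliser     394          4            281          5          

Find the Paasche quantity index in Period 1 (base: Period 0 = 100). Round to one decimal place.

116.3

Paasche quantity index uses current-period prices as weights.
ΣP(Period 1)·Q(Period 1) = 247×9 + 36×17 + 2×435 + 281×5 = 2223 + 612 + 870 + 1405 = 5110
ΣP(Period 1)·Q(Period 0) = 247×7 + 36×22 + 2×375 + 281×4 = 1729 + 792 + 750 + 1124 = 4395
Index = 5110 / 4395 × 100 = 116.2685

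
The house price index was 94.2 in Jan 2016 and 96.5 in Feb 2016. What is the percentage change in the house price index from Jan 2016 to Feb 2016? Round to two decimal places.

Change = (96.5 − 94.2) / 94.2 × 100
       = 2.3 / 94.2 × 100 = 2.4416%

2.44%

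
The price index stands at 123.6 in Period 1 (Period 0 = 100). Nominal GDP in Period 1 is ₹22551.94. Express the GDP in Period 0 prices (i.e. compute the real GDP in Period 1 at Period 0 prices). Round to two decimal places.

18245.91

Real = Nominal ÷ (Index/100) = 22551.94 ÷ (123.6/100)
     = 22551.94 ÷ 1.236 = 18245.9061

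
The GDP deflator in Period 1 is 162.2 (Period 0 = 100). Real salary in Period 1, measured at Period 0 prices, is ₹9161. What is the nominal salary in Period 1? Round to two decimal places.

Nominal = Real × (Index/100) = 9161 × (162.2/100)
        = 9161 × 1.622 = 14859.1420

14859.14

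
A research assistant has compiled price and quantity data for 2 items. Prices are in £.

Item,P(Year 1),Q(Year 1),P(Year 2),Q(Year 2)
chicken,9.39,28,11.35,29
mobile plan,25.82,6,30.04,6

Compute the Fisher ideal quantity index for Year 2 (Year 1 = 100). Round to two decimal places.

102.26

Laspeyres component (base-period weights):
ΣP(Year 1)Q(Year 2) = 9.39×29 + 25.82×6 = 272.31 + 154.92 = 427.23
ΣP(Year 1)Q(Year 1) = 9.39×28 + 25.82×6 = 262.92 + 154.92 = 417.84
L = 427.23 / 417.84 × 100 = 102.2473
Paasche component (current-period weights):
ΣP(Year 2)Q(Year 2) = 11.35×29 + 30.04×6 = 329.15 + 180.24 = 509.39
ΣP(Year 2)Q(Year 1) = 11.35×28 + 30.04×6 = 317.8 + 180.24 = 498.04
P = 509.39 / 498.04 × 100 = 102.2789
Fisher = √(L × P) = √(102.2473 × 102.2789) = 102.2631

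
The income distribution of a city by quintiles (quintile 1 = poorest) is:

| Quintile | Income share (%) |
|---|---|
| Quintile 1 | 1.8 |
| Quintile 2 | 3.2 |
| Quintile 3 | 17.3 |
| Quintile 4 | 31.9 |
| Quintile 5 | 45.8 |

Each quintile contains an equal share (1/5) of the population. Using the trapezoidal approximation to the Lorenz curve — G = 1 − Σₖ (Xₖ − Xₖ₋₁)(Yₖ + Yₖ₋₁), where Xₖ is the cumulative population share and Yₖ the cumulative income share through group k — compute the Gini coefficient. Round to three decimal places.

Cumulative income shares Yₖ: 0.0180, 0.0500, 0.2230, 0.5420, 1.0000
Σ (Xₖ−Xₖ₋₁)(Yₖ+Yₖ₋₁) = (1/5)(0.0180+0.0000) + (1/5)(0.0500+0.0180) + (1/5)(0.2230+0.0500) + (1/5)(0.5420+0.2230) + (1/5)(1.0000+0.5420)
  = 0.0036 + 0.0136 + 0.0546 + 0.1530 + 0.3084 = 0.5332
G = 1 − 0.5332 = 0.4668

0.467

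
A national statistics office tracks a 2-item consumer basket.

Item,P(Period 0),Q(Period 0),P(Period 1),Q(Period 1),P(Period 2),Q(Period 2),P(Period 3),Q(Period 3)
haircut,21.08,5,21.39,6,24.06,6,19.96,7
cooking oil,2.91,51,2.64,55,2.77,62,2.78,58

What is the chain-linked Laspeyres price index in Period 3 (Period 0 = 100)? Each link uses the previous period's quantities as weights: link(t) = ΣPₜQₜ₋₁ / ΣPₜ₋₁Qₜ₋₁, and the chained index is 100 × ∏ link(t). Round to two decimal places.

95.42

Link Period 0→Period 1:
ΣP(Period 1)Q(Period 0) = 21.39×5 + 2.64×51 = 106.95 + 134.64 = 241.59
ΣP(Period 0)Q(Period 0) = 21.08×5 + 2.91×51 = 105.4 + 148.41 = 253.81
link = 241.59/253.81 = 0.951854
Link Period 1→Period 2:
ΣP(Period 2)Q(Period 1) = 24.06×6 + 2.77×55 = 144.36 + 152.35 = 296.71
ΣP(Period 1)Q(Period 1) = 21.39×6 + 2.64×55 = 128.34 + 145.2 = 273.54
link = 296.71/273.54 = 1.084704
Link Period 2→Period 3:
ΣP(Period 3)Q(Period 2) = 19.96×6 + 2.78×62 = 119.76 + 172.36 = 292.12
ΣP(Period 2)Q(Period 2) = 24.06×6 + 2.77×62 = 144.36 + 171.74 = 316.1
link = 292.12/316.1 = 0.924138
Chained index = 100 × 0.951854 × 1.084704 × 0.924138 = 95.4154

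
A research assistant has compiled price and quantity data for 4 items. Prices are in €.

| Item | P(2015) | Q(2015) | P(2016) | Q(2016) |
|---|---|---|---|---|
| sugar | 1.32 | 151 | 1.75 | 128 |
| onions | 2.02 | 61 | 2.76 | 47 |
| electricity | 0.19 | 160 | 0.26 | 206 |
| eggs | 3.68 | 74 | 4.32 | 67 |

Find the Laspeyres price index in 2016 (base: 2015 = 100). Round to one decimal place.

127.0

Laspeyres price index uses base-period quantities as weights.
ΣP(2016)·Q(2015) = 1.75×151 + 2.76×61 + 0.26×160 + 4.32×74 = 264.25 + 168.36 + 41.6 + 319.68 = 793.89
ΣP(2015)·Q(2015) = 1.32×151 + 2.02×61 + 0.19×160 + 3.68×74 = 199.32 + 123.22 + 30.4 + 272.32 = 625.26
Index = 793.89 / 625.26 × 100 = 126.9696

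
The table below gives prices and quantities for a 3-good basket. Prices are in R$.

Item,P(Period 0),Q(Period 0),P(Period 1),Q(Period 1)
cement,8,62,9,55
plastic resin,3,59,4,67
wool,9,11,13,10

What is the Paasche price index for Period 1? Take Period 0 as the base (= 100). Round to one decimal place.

122.2

Paasche price index uses current-period quantities as weights.
ΣP(Period 1)·Q(Period 1) = 9×55 + 4×67 + 13×10 = 495 + 268 + 130 = 893
ΣP(Period 0)·Q(Period 1) = 8×55 + 3×67 + 9×10 = 440 + 201 + 90 = 731
Index = 893 / 731 × 100 = 122.1614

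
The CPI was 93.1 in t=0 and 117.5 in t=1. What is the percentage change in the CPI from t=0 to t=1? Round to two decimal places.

Change = (117.5 − 93.1) / 93.1 × 100
       = 24.4 / 93.1 × 100 = 26.2084%

26.21%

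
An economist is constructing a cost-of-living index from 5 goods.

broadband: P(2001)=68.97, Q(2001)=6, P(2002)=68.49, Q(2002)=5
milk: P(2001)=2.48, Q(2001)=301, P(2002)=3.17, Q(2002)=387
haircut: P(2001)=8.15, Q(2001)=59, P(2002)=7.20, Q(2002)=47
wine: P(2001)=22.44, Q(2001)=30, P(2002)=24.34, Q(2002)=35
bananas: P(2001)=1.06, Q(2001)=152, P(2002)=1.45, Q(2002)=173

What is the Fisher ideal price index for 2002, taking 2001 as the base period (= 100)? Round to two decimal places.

112.01

Laspeyres component (base-period weights):
ΣP(2002)Q(2001) = 68.49×6 + 3.17×301 + 7.20×59 + 24.34×30 + 1.45×152 = 410.94 + 954.17 + 424.8 + 730.2 + 220.4 = 2740.51
ΣP(2001)Q(2001) = 68.97×6 + 2.48×301 + 8.15×59 + 22.44×30 + 1.06×152 = 413.82 + 746.48 + 480.85 + 673.2 + 161.12 = 2475.47
L = 2740.51 / 2475.47 × 100 = 110.7067
Paasche component (current-period weights):
ΣP(2002)Q(2002) = 68.49×5 + 3.17×387 + 7.20×47 + 24.34×35 + 1.45×173 = 342.45 + 1226.79 + 338.4 + 851.9 + 250.85 = 3010.39
ΣP(2001)Q(2002) = 68.97×5 + 2.48×387 + 8.15×47 + 22.44×35 + 1.06×173 = 344.85 + 959.76 + 383.05 + 785.4 + 183.38 = 2656.44
P = 3010.39 / 2656.44 × 100 = 113.3242
Fisher = √(L × P) = √(110.7067 × 113.3242) = 112.0078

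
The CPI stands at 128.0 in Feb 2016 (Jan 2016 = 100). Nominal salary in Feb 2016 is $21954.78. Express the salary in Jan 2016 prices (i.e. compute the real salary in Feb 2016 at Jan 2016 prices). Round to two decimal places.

Real = Nominal ÷ (Index/100) = 21954.78 ÷ (128.0/100)
     = 21954.78 ÷ 1.280 = 17152.1719

17152.17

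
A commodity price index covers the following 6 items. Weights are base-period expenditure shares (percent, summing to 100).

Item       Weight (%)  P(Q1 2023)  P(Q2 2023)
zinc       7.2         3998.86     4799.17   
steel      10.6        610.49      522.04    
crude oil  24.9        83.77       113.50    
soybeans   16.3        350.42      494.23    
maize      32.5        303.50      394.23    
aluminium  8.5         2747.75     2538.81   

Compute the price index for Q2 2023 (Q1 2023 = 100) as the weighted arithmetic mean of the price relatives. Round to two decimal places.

124.50

zinc: 7.2 × (4799.17/3998.86) = 7.2 × 1.200135 = 8.6410
steel: 10.6 × (522.04/610.49) = 10.6 × 0.855116 = 9.0642
crude oil: 24.9 × (113.50/83.77) = 24.9 × 1.354900 = 33.7370
soybeans: 16.3 × (494.23/350.42) = 16.3 × 1.410393 = 22.9894
maize: 32.5 × (394.23/303.50) = 32.5 × 1.298946 = 42.2157
aluminium: 8.5 × (2538.81/2747.75) = 8.5 × 0.923960 = 7.8537
Index = Σ wᵢ·(p₁ᵢ/p₀ᵢ) = 8.6410 + 9.0642 + 33.7370 + 22.9894 + 42.2157 + 7.8537 = 124.5010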